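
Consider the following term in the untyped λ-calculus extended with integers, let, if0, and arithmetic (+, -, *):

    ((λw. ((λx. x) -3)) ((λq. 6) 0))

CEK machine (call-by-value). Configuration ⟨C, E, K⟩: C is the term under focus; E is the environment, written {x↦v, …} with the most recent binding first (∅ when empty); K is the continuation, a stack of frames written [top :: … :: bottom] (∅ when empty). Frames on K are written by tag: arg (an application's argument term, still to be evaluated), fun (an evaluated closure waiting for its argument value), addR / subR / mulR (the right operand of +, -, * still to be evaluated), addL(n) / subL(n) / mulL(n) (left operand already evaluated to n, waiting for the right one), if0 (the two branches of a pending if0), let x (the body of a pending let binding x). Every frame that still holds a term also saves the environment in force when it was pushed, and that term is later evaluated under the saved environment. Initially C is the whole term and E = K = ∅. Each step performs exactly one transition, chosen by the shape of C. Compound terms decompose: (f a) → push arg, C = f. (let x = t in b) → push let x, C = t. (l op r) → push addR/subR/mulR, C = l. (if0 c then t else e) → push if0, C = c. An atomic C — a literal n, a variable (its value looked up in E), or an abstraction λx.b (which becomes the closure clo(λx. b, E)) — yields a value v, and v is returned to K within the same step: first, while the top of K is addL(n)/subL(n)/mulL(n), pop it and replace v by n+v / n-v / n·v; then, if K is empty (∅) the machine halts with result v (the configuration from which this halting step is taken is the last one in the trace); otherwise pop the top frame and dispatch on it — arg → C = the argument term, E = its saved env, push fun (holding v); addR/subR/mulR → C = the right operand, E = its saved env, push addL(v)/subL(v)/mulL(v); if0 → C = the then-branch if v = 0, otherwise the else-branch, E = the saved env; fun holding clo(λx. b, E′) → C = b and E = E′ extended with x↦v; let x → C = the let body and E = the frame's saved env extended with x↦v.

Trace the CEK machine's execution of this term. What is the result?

step 0: <C=((λw. ((λx. x) -3)) ((λq. 6) 0)), E=∅, K=∅>
step 1: <C=(λw. ((λx. x) -3)), E=∅, K=[arg]>
step 2: <C=((λq. 6) 0), E=∅, K=[fun]>
step 3: <C=(λq. 6), E=∅, K=[arg :: fun]>
step 4: <C=0, E=∅, K=[fun :: fun]>
step 5: <C=6, E={q↦0}, K=[fun]>
step 6: <C=((λx. x) -3), E={w↦6}, K=∅>
step 7: <C=(λx. x), E={w↦6}, K=[arg]>
step 8: <C=-3, E={w↦6}, K=[fun]>
step 9: <C=x, E={x↦-3, w↦6}, K=∅>
→ final value -3

Answer: -3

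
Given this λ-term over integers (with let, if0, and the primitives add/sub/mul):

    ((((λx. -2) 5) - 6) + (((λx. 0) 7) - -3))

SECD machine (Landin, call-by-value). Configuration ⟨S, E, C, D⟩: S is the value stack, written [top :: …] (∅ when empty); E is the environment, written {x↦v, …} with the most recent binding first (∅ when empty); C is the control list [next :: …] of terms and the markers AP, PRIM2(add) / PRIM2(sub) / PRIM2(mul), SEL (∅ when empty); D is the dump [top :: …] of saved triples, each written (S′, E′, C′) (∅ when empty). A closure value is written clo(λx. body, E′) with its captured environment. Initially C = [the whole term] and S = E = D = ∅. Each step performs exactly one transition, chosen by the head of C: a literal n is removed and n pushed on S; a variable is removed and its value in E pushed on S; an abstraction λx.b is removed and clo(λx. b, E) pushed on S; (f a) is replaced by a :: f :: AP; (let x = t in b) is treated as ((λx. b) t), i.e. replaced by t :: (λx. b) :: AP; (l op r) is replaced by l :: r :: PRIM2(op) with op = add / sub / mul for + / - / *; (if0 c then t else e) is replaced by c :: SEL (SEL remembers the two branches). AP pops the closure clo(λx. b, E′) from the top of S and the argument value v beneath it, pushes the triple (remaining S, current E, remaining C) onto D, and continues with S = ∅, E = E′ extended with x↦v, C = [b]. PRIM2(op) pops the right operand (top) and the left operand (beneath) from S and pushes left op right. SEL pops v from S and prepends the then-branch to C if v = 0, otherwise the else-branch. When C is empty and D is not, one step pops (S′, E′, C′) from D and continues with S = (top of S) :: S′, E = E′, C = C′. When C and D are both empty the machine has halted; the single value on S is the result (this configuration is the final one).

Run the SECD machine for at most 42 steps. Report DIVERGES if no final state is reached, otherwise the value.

Answer: -5

Execution trace:
t=0: <S=∅, E=∅, C=[((((λx. -2) 5) - 6) + (((λx. 0) 7) - -3))], D=∅>
t=1: <S=∅, E=∅, C=[(((λx. -2) 5) - 6) :: (((λx. 0) 7) - -3) :: PRIM2(add)], D=∅>
t=2: <S=∅, E=∅, C=[((λx. -2) 5) :: 6 :: PRIM2(sub) :: (((λx. 0) 7) - -3) :: PRIM2(add)], D=∅>
t=3: <S=∅, E=∅, C=[5 :: (λx. -2) :: AP :: 6 :: PRIM2(sub) :: (((λx. 0) 7) - -3) :: PRIM2(add)], D=∅>
t=4: <S=[5], E=∅, C=[(λx. -2) :: AP :: 6 :: PRIM2(sub) :: (((λx. 0) 7) - -3) :: PRIM2(add)], D=∅>
t=5: <S=[clo(λx. -2, ∅) :: 5], E=∅, C=[AP :: 6 :: PRIM2(sub) :: (((λx. 0) 7) - -3) :: PRIM2(add)], D=∅>
t=6: <S=∅, E={x↦5}, C=[-2], D=[(∅, ∅, [6 :: PRIM2(sub) :: (((λx. 0) 7) - -3) :: PRIM2(add)])]>
t=7: <S=[-2], E={x↦5}, C=∅, D=[(∅, ∅, [6 :: PRIM2(sub) :: (((λx. 0) 7) - -3) :: PRIM2(add)])]>
t=8: <S=[-2], E=∅, C=[6 :: PRIM2(sub) :: (((λx. 0) 7) - -3) :: PRIM2(add)], D=∅>
t=9: <S=[6 :: -2], E=∅, C=[PRIM2(sub) :: (((λx. 0) 7) - -3) :: PRIM2(add)], D=∅>
t=10: <S=[-8], E=∅, C=[(((λx. 0) 7) - -3) :: PRIM2(add)], D=∅>
t=11: <S=[-8], E=∅, C=[((λx. 0) 7) :: -3 :: PRIM2(sub) :: PRIM2(add)], D=∅>
t=12: <S=[-8], E=∅, C=[7 :: (λx. 0) :: AP :: -3 :: PRIM2(sub) :: PRIM2(add)], D=∅>
t=13: <S=[7 :: -8], E=∅, C=[(λx. 0) :: AP :: -3 :: PRIM2(sub) :: PRIM2(add)], D=∅>
t=14: <S=[clo(λx. 0, ∅) :: 7 :: -8], E=∅, C=[AP :: -3 :: PRIM2(sub) :: PRIM2(add)], D=∅>
t=15: <S=∅, E={x↦7}, C=[0], D=[([-8], ∅, [-3 :: PRIM2(sub) :: PRIM2(add)])]>
t=16: <S=[0], E={x↦7}, C=∅, D=[([-8], ∅, [-3 :: PRIM2(sub) :: PRIM2(add)])]>
t=17: <S=[0 :: -8], E=∅, C=[-3 :: PRIM2(sub) :: PRIM2(add)], D=∅>
t=18: <S=[-3 :: 0 :: -8], E=∅, C=[PRIM2(sub) :: PRIM2(add)], D=∅>
t=19: <S=[3 :: -8], E=∅, C=[PRIM2(add)], D=∅>
t=20: <S=[-5], E=∅, C=∅, D=∅>
→ final value -5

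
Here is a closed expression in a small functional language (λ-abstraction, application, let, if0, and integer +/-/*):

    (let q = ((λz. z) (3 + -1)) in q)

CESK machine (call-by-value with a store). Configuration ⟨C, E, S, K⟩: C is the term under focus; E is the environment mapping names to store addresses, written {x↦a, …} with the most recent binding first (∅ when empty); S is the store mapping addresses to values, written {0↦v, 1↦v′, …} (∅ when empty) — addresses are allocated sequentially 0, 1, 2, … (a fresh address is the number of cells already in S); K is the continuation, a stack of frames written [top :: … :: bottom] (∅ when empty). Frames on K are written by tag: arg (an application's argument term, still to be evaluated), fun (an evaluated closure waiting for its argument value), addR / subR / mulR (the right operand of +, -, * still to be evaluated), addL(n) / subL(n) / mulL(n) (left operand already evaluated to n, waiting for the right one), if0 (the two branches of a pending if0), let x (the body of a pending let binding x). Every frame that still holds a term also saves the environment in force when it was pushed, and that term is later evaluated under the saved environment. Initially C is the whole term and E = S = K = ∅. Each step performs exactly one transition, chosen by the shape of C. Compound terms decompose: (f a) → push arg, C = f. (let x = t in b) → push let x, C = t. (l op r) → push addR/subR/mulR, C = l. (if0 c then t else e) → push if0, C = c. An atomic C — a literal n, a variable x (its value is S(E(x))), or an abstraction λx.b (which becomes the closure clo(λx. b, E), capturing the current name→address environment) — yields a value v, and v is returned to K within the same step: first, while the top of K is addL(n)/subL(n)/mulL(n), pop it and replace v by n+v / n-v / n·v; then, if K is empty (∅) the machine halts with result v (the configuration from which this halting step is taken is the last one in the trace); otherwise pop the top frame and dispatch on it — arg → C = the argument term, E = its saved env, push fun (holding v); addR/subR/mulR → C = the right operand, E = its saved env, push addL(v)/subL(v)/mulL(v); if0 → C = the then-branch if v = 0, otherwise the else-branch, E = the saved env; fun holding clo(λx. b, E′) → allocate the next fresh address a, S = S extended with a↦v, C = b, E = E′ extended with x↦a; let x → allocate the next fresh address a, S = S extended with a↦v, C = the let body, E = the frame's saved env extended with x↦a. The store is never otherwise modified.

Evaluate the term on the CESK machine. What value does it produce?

Answer: 2

Machine steps:
step 0: [C=(let q = ((λz. z) (3 + -1)) in q) | E=∅ | S=∅ | K=∅]
step 1: [C=((λz. z) (3 + -1)) | E=∅ | S=∅ | K=[let q]]
step 2: [C=(λz. z) | E=∅ | S=∅ | K=[arg :: let q]]
step 3: [C=(3 + -1) | E=∅ | S=∅ | K=[fun :: let q]]
step 4: [C=3 | E=∅ | S=∅ | K=[addR :: fun :: let q]]
step 5: [C=-1 | E=∅ | S=∅ | K=[addL(3) :: fun :: let q]]
step 6: [C=z | E={z↦0} | S={0↦2} | K=[let q]]
step 7: [C=q | E={q↦1} | S={0↦2, 1↦2} | K=∅]
→ final value 2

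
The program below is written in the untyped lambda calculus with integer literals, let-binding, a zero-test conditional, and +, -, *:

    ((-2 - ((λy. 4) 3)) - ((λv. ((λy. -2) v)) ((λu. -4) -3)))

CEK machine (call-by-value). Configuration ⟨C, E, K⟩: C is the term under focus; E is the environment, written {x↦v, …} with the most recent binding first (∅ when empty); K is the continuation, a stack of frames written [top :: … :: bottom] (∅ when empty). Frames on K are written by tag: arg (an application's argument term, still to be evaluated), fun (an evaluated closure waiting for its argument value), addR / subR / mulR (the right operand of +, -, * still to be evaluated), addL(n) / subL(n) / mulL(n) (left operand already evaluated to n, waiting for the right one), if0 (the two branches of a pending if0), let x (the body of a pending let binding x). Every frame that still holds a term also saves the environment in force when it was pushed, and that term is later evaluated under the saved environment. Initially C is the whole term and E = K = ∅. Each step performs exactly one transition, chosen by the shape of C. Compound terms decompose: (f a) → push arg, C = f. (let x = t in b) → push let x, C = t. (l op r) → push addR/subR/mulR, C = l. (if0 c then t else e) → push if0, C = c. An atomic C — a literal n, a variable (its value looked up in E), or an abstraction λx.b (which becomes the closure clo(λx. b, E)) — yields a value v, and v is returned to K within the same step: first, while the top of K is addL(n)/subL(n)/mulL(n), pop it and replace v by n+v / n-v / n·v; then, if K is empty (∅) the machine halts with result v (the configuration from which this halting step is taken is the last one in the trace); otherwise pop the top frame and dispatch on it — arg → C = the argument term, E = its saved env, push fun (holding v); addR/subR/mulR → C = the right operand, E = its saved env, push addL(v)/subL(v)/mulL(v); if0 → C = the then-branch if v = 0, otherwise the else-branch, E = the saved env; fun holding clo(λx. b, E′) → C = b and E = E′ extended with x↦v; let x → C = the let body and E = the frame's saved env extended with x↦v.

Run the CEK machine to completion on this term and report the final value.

Answer: -4

Machine steps:
0. [C=((-2 - ((λy. 4) 3)) - ((λv. ((λy. -2) v)) ((λu. -4) -3))) | E=∅ | K=∅]
1. [C=(-2 - ((λy. 4) 3)) | E=∅ | K=[subR]]
2. [C=-2 | E=∅ | K=[subR :: subR]]
3. [C=((λy. 4) 3) | E=∅ | K=[subL(-2) :: subR]]
4. [C=(λy. 4) | E=∅ | K=[arg :: subL(-2) :: subR]]
5. [C=3 | E=∅ | K=[fun :: subL(-2) :: subR]]
6. [C=4 | E={y↦3} | K=[subL(-2) :: subR]]
7. [C=((λv. ((λy. -2) v)) ((λu. -4) -3)) | E=∅ | K=[subL(-6)]]
8. [C=(λv. ((λy. -2) v)) | E=∅ | K=[arg :: subL(-6)]]
9. [C=((λu. -4) -3) | E=∅ | K=[fun :: subL(-6)]]
10. [C=(λu. -4) | E=∅ | K=[arg :: fun :: subL(-6)]]
11. [C=-3 | E=∅ | K=[fun :: fun :: subL(-6)]]
12. [C=-4 | E={u↦-3} | K=[fun :: subL(-6)]]
13. [C=((λy. -2) v) | E={v↦-4} | K=[subL(-6)]]
14. [C=(λy. -2) | E={v↦-4} | K=[arg :: subL(-6)]]
15. [C=v | E={v↦-4} | K=[fun :: subL(-6)]]
16. [C=-2 | E={y↦-4, v↦-4} | K=[subL(-6)]]
→ final value -4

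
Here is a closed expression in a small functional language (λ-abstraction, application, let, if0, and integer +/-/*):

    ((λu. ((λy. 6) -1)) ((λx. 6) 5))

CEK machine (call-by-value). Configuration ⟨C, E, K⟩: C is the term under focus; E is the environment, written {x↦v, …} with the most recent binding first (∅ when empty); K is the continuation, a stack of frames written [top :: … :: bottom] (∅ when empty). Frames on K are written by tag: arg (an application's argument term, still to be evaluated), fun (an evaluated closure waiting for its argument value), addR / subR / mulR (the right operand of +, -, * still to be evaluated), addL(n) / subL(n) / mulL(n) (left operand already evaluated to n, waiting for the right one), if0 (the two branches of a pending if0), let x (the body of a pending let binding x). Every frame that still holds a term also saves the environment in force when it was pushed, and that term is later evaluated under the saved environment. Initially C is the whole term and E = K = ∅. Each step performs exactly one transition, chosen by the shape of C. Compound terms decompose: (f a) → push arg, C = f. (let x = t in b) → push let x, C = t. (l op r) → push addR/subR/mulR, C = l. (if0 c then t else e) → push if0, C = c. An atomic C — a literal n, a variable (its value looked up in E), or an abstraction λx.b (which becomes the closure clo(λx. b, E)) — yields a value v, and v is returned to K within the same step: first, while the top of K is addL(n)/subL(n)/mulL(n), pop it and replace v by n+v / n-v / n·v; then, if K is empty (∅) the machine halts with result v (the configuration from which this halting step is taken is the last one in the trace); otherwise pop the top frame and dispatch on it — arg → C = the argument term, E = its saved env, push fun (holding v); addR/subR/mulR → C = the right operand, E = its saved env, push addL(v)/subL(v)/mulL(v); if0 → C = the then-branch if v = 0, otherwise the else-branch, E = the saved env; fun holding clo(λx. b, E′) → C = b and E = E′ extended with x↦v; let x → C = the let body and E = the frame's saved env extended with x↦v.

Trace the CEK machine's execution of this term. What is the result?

Answer: 6

Execution trace:
0. [C=((λu. ((λy. 6) -1)) ((λx. 6) 5)) | E=∅ | K=∅]
1. [C=(λu. ((λy. 6) -1)) | E=∅ | K=[arg]]
2. [C=((λx. 6) 5) | E=∅ | K=[fun]]
3. [C=(λx. 6) | E=∅ | K=[arg :: fun]]
4. [C=5 | E=∅ | K=[fun :: fun]]
5. [C=6 | E={x↦5} | K=[fun]]
6. [C=((λy. 6) -1) | E={u↦6} | K=∅]
7. [C=(λy. 6) | E={u↦6} | K=[arg]]
8. [C=-1 | E={u↦6} | K=[fun]]
9. [C=6 | E={y↦-1, u↦6} | K=∅]
→ final value 6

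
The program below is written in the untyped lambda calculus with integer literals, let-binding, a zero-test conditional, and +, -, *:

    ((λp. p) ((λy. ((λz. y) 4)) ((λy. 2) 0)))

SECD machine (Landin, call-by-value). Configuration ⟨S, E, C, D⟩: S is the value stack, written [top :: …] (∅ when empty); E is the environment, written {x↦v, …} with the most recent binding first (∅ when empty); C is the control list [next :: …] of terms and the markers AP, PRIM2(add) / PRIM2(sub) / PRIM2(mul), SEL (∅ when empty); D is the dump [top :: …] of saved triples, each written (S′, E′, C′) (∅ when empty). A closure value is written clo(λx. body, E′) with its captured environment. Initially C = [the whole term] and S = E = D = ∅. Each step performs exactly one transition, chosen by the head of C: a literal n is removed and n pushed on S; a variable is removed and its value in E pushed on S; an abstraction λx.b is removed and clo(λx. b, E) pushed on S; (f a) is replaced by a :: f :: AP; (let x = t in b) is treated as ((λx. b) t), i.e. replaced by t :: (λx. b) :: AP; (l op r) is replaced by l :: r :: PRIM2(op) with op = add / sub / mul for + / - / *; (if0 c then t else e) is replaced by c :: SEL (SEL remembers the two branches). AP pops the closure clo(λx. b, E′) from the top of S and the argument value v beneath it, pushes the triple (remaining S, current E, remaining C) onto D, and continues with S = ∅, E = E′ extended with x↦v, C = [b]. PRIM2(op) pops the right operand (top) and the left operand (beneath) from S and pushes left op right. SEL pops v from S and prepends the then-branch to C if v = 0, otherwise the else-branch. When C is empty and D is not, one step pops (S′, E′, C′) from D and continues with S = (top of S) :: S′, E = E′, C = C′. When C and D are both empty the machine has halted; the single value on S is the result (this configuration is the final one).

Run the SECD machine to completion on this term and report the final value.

t=0: <S=∅, E=∅, C=[((λp. p) ((λy. ((λz. y) 4)) ((λy. 2) 0)))], D=∅>
t=1: <S=∅, E=∅, C=[((λy. ((λz. y) 4)) ((λy. 2) 0)) :: (λp. p) :: AP], D=∅>
t=2: <S=∅, E=∅, C=[((λy. 2) 0) :: (λy. ((λz. y) 4)) :: AP :: (λp. p) :: AP], D=∅>
t=3: <S=∅, E=∅, C=[0 :: (λy. 2) :: AP :: (λy. ((λz. y) 4)) :: AP :: (λp. p) :: AP], D=∅>
t=4: <S=[0], E=∅, C=[(λy. 2) :: AP :: (λy. ((λz. y) 4)) :: AP :: (λp. p) :: AP], D=∅>
t=5: <S=[clo(λy. 2, ∅) :: 0], E=∅, C=[AP :: (λy. ((λz. y) 4)) :: AP :: (λp. p) :: AP], D=∅>
t=6: <S=∅, E={y↦0}, C=[2], D=[(∅, ∅, [(λy. ((λz. y) 4)) :: AP :: (λp. p) :: AP])]>
t=7: <S=[2], E={y↦0}, C=∅, D=[(∅, ∅, [(λy. ((λz. y) 4)) :: AP :: (λp. p) :: AP])]>
t=8: <S=[2], E=∅, C=[(λy. ((λz. y) 4)) :: AP :: (λp. p) :: AP], D=∅>
t=9: <S=[clo(λy. ((λz. y) 4), ∅) :: 2], E=∅, C=[AP :: (λp. p) :: AP], D=∅>
t=10: <S=∅, E={y↦2}, C=[((λz. y) 4)], D=[(∅, ∅, [(λp. p) :: AP])]>
t=11: <S=∅, E={y↦2}, C=[4 :: (λz. y) :: AP], D=[(∅, ∅, [(λp. p) :: AP])]>
t=12: <S=[4], E={y↦2}, C=[(λz. y) :: AP], D=[(∅, ∅, [(λp. p) :: AP])]>
t=13: <S=[clo(λz. y, {y↦2}) :: 4], E={y↦2}, C=[AP], D=[(∅, ∅, [(λp. p) :: AP])]>
t=14: <S=∅, E={z↦4, y↦2}, C=[y], D=[(∅, {y↦2}, ∅) :: (∅, ∅, [(λp. p) :: AP])]>
t=15: <S=[2], E={z↦4, y↦2}, C=∅, D=[(∅, {y↦2}, ∅) :: (∅, ∅, [(λp. p) :: AP])]>
t=16: <S=[2], E={y↦2}, C=∅, D=[(∅, ∅, [(λp. p) :: AP])]>
t=17: <S=[2], E=∅, C=[(λp. p) :: AP], D=∅>
t=18: <S=[clo(λp. p, ∅) :: 2], E=∅, C=[AP], D=∅>
t=19: <S=∅, E={p↦2}, C=[p], D=[(∅, ∅, ∅)]>
t=20: <S=[2], E={p↦2}, C=∅, D=[(∅, ∅, ∅)]>
t=21: <S=[2], E=∅, C=∅, D=∅>
→ final value 2

Answer: 2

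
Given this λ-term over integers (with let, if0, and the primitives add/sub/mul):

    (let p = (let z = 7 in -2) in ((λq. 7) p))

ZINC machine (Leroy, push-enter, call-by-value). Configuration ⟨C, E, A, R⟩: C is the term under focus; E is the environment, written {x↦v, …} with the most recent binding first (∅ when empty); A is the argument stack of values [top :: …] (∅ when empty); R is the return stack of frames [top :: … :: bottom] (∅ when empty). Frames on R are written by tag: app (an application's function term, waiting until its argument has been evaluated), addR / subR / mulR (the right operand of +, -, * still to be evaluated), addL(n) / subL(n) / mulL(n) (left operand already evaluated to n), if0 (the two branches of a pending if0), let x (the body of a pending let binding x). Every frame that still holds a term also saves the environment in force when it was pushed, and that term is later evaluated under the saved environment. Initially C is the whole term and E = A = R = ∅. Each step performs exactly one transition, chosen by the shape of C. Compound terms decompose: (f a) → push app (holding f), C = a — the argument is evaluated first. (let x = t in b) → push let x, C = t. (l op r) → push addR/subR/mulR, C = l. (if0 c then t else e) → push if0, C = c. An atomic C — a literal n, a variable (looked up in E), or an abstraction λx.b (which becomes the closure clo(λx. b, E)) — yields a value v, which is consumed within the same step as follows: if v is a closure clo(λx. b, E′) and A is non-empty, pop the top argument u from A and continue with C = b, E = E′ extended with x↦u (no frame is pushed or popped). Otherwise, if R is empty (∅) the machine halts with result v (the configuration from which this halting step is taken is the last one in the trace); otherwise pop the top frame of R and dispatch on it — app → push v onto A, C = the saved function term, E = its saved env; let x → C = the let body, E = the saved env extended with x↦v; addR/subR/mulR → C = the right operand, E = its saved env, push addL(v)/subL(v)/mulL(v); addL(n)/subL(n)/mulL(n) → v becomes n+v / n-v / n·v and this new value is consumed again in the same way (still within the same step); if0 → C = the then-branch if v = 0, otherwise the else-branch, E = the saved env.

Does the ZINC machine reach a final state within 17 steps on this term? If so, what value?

Answer: 7

Execution trace:
0. ⟨C=(let p = (let z = 7 in -2) in ((λq. 7) p)); E=∅; A=∅; R=∅⟩
1. ⟨C=(let z = 7 in -2); E=∅; A=∅; R=[let p]⟩
2. ⟨C=7; E=∅; A=∅; R=[let z :: let p]⟩
3. ⟨C=-2; E={z↦7}; A=∅; R=[let p]⟩
4. ⟨C=((λq. 7) p); E={p↦-2}; A=∅; R=∅⟩
5. ⟨C=p; E={p↦-2}; A=∅; R=[app]⟩
6. ⟨C=(λq. 7); E={p↦-2}; A=[-2]; R=∅⟩
7. ⟨C=7; E={q↦-2, p↦-2}; A=∅; R=∅⟩
→ final value 7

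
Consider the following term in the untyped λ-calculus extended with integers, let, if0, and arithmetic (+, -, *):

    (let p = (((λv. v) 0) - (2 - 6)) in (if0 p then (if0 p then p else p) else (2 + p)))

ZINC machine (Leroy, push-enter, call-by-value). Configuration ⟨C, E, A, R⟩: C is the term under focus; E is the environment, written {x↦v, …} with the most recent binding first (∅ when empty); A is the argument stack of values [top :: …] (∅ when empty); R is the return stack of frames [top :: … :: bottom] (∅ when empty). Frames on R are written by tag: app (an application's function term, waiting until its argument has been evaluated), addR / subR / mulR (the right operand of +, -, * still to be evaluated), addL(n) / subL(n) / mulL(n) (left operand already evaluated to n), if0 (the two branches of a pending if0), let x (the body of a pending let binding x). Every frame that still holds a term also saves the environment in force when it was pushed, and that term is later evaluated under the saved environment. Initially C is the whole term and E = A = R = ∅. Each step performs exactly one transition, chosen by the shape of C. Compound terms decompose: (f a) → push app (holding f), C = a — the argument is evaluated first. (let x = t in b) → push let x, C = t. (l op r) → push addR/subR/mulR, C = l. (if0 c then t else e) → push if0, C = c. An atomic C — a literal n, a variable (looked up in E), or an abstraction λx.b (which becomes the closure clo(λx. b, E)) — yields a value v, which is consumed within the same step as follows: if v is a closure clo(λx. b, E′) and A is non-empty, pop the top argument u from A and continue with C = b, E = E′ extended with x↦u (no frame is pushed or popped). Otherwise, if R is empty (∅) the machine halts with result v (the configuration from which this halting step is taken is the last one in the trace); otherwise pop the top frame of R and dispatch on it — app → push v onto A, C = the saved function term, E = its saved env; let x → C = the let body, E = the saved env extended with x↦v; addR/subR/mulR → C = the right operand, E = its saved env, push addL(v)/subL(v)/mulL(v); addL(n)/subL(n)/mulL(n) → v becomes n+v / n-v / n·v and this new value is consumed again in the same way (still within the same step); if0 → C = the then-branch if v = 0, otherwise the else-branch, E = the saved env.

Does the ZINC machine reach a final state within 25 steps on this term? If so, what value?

t=0: [C=(let p = (((λv. v) 0) - (2 - 6)) in (if0 p then (if0 p then p else p) else (2 + p))) | E=∅ | A=∅ | R=∅]
t=1: [C=(((λv. v) 0) - (2 - 6)) | E=∅ | A=∅ | R=[let p]]
t=2: [C=((λv. v) 0) | E=∅ | A=∅ | R=[subR :: let p]]
t=3: [C=0 | E=∅ | A=∅ | R=[app :: subR :: let p]]
t=4: [C=(λv. v) | E=∅ | A=[0] | R=[subR :: let p]]
t=5: [C=v | E={v↦0} | A=∅ | R=[subR :: let p]]
t=6: [C=(2 - 6) | E=∅ | A=∅ | R=[subL(0) :: let p]]
t=7: [C=2 | E=∅ | A=∅ | R=[subR :: subL(0) :: let p]]
t=8: [C=6 | E=∅ | A=∅ | R=[subL(2) :: subL(0) :: let p]]
t=9: [C=(if0 p then (if0 p then p else p) else (2 + p)) | E={p↦4} | A=∅ | R=∅]
t=10: [C=p | E={p↦4} | A=∅ | R=[if0]]
t=11: [C=(2 + p) | E={p↦4} | A=∅ | R=∅]
t=12: [C=2 | E={p↦4} | A=∅ | R=[addR]]
t=13: [C=p | E={p↦4} | A=∅ | R=[addL(2)]]
→ final value 6

Answer: 6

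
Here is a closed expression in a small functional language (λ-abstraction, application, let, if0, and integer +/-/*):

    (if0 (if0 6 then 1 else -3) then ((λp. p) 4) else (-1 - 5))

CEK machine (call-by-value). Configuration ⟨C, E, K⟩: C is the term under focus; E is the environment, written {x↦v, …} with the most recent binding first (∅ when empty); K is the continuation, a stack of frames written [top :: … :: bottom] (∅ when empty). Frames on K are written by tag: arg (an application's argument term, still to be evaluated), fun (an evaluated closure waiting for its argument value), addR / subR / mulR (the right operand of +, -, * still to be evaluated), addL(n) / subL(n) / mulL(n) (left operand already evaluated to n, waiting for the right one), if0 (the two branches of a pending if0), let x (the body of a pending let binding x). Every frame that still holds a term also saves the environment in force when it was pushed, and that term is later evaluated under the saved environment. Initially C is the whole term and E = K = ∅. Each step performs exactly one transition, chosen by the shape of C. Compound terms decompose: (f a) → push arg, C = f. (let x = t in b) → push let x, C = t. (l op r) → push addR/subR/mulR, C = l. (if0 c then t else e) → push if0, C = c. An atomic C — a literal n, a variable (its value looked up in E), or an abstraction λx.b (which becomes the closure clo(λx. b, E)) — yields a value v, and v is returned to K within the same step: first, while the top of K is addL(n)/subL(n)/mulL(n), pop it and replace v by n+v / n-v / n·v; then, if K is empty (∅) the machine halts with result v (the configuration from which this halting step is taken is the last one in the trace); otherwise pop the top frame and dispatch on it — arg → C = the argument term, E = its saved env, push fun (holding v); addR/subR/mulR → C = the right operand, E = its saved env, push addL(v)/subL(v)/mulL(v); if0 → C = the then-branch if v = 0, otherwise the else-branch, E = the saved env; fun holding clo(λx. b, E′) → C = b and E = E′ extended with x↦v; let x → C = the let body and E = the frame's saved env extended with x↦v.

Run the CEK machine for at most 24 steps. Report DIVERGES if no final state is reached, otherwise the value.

Answer: -6

Machine steps:
step 0: [C=(if0 (if0 6 then 1 else -3) then ((λp. p) 4) else (-1 - 5)) | E=∅ | K=∅]
step 1: [C=(if0 6 then 1 else -3) | E=∅ | K=[if0]]
step 2: [C=6 | E=∅ | K=[if0 :: if0]]
step 3: [C=-3 | E=∅ | K=[if0]]
step 4: [C=(-1 - 5) | E=∅ | K=∅]
step 5: [C=-1 | E=∅ | K=[subR]]
step 6: [C=5 | E=∅ | K=[subL(-1)]]
→ final value -6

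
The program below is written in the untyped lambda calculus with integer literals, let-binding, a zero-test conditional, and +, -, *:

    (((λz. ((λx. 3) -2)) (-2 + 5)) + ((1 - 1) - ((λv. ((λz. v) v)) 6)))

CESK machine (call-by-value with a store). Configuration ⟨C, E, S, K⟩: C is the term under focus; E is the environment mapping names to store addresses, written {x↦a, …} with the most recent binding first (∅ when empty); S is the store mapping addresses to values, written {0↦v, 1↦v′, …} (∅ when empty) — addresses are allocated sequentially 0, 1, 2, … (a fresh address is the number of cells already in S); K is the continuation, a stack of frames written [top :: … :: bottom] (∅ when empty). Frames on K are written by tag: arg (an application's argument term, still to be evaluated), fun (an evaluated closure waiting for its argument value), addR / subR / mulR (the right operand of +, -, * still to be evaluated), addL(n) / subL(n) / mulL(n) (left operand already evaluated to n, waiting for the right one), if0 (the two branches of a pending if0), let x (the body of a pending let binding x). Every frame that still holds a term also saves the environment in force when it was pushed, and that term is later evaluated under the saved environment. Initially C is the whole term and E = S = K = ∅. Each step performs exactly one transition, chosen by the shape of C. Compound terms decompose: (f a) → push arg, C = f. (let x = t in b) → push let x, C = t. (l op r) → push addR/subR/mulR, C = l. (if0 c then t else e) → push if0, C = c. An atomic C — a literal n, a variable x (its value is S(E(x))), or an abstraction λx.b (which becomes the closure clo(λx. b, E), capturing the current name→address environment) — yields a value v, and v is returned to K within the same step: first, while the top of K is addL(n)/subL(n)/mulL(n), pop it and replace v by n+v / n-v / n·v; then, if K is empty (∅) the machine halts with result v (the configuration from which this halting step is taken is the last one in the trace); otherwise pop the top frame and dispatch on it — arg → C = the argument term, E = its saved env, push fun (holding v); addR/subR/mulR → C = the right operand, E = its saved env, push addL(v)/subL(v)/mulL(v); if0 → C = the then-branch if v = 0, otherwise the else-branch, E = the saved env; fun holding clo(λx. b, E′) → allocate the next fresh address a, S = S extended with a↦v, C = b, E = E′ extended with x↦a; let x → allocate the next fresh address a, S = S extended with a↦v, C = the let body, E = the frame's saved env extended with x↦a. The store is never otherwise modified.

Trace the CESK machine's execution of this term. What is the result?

Answer: -3

Derivation:
0. <C=(((λz. ((λx. 3) -2)) (-2 + 5)) + ((1 - 1) - ((λv. ((λz. v) v)) 6))), E=∅, S=∅, K=∅>
1. <C=((λz. ((λx. 3) -2)) (-2 + 5)), E=∅, S=∅, K=[addR]>
2. <C=(λz. ((λx. 3) -2)), E=∅, S=∅, K=[arg :: addR]>
3. <C=(-2 + 5), E=∅, S=∅, K=[fun :: addR]>
4. <C=-2, E=∅, S=∅, K=[addR :: fun :: addR]>
5. <C=5, E=∅, S=∅, K=[addL(-2) :: fun :: addR]>
6. <C=((λx. 3) -2), E={z↦0}, S={0↦3}, K=[addR]>
7. <C=(λx. 3), E={z↦0}, S={0↦3}, K=[arg :: addR]>
8. <C=-2, E={z↦0}, S={0↦3}, K=[fun :: addR]>
9. <C=3, E={x↦1, z↦0}, S={0↦3, 1↦-2}, K=[addR]>
10. <C=((1 - 1) - ((λv. ((λz. v) v)) 6)), E=∅, S={0↦3, 1↦-2}, K=[addL(3)]>
11. <C=(1 - 1), E=∅, S={0↦3, 1↦-2}, K=[subR :: addL(3)]>
12. <C=1, E=∅, S={0↦3, 1↦-2}, K=[subR :: subR :: addL(3)]>
13. <C=1, E=∅, S={0↦3, 1↦-2}, K=[subL(1) :: subR :: addL(3)]>
14. <C=((λv. ((λz. v) v)) 6), E=∅, S={0↦3, 1↦-2}, K=[subL(0) :: addL(3)]>
15. <C=(λv. ((λz. v) v)), E=∅, S={0↦3, 1↦-2}, K=[arg :: subL(0) :: addL(3)]>
16. <C=6, E=∅, S={0↦3, 1↦-2}, K=[fun :: subL(0) :: addL(3)]>
17. <C=((λz. v) v), E={v↦2}, S={0↦3, 1↦-2, 2↦6}, K=[subL(0) :: addL(3)]>
18. <C=(λz. v), E={v↦2}, S={0↦3, 1↦-2, 2↦6}, K=[arg :: subL(0) :: addL(3)]>
19. <C=v, E={v↦2}, S={0↦3, 1↦-2, 2↦6}, K=[fun :: subL(0) :: addL(3)]>
20. <C=v, E={z↦3, v↦2}, S={0↦3, 1↦-2, 2↦6, 3↦6}, K=[subL(0) :: addL(3)]>
→ final value -3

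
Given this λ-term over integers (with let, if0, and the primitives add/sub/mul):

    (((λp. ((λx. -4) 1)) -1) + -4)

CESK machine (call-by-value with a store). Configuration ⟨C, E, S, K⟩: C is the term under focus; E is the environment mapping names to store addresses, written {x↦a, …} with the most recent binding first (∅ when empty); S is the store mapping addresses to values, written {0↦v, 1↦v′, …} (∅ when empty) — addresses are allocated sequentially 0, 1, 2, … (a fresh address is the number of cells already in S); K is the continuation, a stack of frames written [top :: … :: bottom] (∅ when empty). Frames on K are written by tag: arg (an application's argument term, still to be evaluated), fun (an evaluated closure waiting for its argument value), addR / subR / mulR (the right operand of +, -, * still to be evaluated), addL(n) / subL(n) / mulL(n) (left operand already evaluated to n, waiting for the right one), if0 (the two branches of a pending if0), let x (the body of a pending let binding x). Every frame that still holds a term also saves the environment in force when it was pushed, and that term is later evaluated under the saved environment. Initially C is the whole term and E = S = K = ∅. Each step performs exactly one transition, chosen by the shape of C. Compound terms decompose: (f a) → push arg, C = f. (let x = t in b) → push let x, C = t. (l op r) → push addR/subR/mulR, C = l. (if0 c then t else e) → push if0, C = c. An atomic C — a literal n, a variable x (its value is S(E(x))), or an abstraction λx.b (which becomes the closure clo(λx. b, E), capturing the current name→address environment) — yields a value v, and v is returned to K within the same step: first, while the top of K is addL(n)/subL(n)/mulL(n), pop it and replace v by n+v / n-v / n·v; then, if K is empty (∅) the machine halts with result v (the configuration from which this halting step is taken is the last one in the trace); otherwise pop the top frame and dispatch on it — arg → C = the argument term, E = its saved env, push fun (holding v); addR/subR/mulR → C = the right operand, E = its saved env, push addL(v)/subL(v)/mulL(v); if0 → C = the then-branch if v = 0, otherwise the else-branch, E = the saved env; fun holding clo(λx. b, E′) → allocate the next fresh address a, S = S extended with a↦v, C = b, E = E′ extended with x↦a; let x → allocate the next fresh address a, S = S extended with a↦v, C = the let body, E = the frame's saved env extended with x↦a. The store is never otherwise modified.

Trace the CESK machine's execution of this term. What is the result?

Answer: -8

Execution trace:
[0] ⟨C=(((λp. ((λx. -4) 1)) -1) + -4); E=∅; S=∅; K=∅⟩
[1] ⟨C=((λp. ((λx. -4) 1)) -1); E=∅; S=∅; K=[addR]⟩
[2] ⟨C=(λp. ((λx. -4) 1)); E=∅; S=∅; K=[arg :: addR]⟩
[3] ⟨C=-1; E=∅; S=∅; K=[fun :: addR]⟩
[4] ⟨C=((λx. -4) 1); E={p↦0}; S={0↦-1}; K=[addR]⟩
[5] ⟨C=(λx. -4); E={p↦0}; S={0↦-1}; K=[arg :: addR]⟩
[6] ⟨C=1; E={p↦0}; S={0↦-1}; K=[fun :: addR]⟩
[7] ⟨C=-4; E={x↦1, p↦0}; S={0↦-1, 1↦1}; K=[addR]⟩
[8] ⟨C=-4; E=∅; S={0↦-1, 1↦1}; K=[addL(-4)]⟩
→ final value -8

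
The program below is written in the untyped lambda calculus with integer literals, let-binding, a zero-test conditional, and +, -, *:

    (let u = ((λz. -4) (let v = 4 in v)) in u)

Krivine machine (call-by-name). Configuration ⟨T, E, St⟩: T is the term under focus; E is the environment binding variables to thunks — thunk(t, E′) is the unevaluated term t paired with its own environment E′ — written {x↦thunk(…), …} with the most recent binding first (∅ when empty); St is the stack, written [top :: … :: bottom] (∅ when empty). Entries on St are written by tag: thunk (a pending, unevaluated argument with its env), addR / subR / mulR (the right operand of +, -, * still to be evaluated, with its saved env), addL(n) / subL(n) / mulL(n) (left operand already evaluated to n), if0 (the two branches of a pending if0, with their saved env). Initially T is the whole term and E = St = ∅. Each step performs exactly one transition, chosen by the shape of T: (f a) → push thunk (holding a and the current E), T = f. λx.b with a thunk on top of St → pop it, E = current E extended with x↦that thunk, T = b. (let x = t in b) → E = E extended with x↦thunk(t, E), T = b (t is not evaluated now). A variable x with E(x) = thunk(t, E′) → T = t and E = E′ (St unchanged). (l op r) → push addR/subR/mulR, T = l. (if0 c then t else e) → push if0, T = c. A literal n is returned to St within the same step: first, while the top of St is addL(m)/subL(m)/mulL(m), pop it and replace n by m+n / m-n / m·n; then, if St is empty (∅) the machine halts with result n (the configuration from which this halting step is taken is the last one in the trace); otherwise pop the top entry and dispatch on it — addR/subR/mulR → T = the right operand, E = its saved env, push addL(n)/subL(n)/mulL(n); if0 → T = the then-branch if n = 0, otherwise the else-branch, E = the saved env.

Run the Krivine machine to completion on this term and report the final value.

Answer: -4

Execution trace:
t=0: ⟨T=(let u = ((λz. -4) (let v = 4 in v)) in u); E=∅; St=∅⟩
t=1: ⟨T=u; E={u↦thunk(((λz. -4) (let v = 4 in v)), ∅)}; St=∅⟩
t=2: ⟨T=((λz. -4) (let v = 4 in v)); E=∅; St=∅⟩
t=3: ⟨T=(λz. -4); E=∅; St=[thunk]⟩
t=4: ⟨T=-4; E={z↦thunk((let v = 4 in v), ∅)}; St=∅⟩
→ final value -4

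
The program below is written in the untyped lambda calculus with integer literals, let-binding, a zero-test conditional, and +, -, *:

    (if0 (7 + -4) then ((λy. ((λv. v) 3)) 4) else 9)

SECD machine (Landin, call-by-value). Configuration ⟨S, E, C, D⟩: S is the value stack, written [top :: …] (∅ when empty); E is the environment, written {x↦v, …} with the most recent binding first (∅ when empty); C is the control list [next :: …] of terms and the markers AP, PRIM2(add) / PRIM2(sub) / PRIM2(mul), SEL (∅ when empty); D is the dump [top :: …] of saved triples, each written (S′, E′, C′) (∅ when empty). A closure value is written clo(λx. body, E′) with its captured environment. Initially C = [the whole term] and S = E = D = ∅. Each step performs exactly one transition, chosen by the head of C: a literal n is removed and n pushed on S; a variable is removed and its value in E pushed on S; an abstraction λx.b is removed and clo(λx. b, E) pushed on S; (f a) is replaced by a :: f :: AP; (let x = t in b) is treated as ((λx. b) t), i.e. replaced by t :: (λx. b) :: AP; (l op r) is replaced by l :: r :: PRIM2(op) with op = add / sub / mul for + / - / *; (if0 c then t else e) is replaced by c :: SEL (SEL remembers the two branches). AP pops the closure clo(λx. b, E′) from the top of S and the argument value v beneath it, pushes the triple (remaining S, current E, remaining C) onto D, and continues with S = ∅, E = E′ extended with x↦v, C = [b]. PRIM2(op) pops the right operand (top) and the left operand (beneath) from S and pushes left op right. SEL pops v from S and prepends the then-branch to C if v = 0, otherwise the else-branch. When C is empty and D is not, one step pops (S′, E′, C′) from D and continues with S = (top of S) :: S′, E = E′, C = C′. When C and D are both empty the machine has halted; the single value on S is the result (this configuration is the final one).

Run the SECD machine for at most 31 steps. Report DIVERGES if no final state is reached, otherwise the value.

[0] [S=∅ | E=∅ | C=[(if0 (7 + -4) then ((λy. ((λv. v) 3)) 4) else 9)] | D=∅]
[1] [S=∅ | E=∅ | C=[(7 + -4) :: SEL] | D=∅]
[2] [S=∅ | E=∅ | C=[7 :: -4 :: PRIM2(add) :: SEL] | D=∅]
[3] [S=[7] | E=∅ | C=[-4 :: PRIM2(add) :: SEL] | D=∅]
[4] [S=[-4 :: 7] | E=∅ | C=[PRIM2(add) :: SEL] | D=∅]
[5] [S=[3] | E=∅ | C=[SEL] | D=∅]
[6] [S=∅ | E=∅ | C=[9] | D=∅]
[7] [S=[9] | E=∅ | C=∅ | D=∅]
→ final value 9

Answer: 9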